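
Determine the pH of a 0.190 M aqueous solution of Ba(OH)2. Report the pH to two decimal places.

Ba(OH)2 is a strong base (each formula unit releases 2 OH-); [OH-] = 0.38 M.
pOH = -log(0.38) = 0.42
pH = 14.00 - 0.42 = 13.58

pH = 13.58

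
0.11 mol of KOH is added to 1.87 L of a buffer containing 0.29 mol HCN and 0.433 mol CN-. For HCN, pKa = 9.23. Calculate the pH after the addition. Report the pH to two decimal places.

pH = 9.71

OH- converts HCN to CN-: HCN → 0.18 mol, CN- → 0.543 mol.
Henderson–Hasselbalch with mole ratio 0.543/0.18: pH = 9.23 + (+0.480)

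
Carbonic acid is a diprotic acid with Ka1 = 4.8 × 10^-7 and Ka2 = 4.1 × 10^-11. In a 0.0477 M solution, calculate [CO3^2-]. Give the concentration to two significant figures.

First ionization gives [H+] ≈ [HCO3-] = 1.51 × 10^-4 M.
Second step: Ka2 = [H+][CO3^2-]/[HCO3-] ≈ [CO3^2-] (since [H+] ≈ [HCO3-]).
So [CO3^2-] ≈ Ka2.

4.1 × 10^-11 M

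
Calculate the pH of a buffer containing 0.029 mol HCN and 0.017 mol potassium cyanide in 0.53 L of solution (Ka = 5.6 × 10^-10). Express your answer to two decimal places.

pKa = −log(5.6 × 10^-10) = 9.252
Using pH = pKa + log([base]/[acid]) with [base]/[acid] = 0.017/0.029:
pH = 9.252 + (-0.232) = 9.02

pH = 9.02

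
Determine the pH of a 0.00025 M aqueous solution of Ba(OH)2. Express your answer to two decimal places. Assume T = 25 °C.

Ba(OH)2 is a strong base (each formula unit releases 2 OH-); [OH-] = 0.0005 M.
pOH = -log(0.0005) = 3.30
pH = 14.00 - 3.30 = 10.70

pH = 10.70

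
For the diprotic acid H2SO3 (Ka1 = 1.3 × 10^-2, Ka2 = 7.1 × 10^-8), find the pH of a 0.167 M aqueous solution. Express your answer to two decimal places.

pH = 1.39

Since Ka1 ≫ Ka2, the first ionization dominates [H+].
Ka1 = x²/(0.167 − x) = 1.3 × 10^-2
Solving the quadratic: x = (−Ka1 + √(Ka1² + 4·Ka1·C₀))/2 = 4.05 × 10^-2 M
pH = −log(4.05 × 10^-2) = 1.39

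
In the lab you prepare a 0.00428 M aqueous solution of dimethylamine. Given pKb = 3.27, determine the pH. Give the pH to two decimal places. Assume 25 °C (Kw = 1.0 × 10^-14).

(CH3)2NH + H2O ⇌ (CH3)2NH2+ + OH-
Kb = 10^(−3.27) = 5.37 × 10^-4
Kb = [OH-]²/(0.00428 − [OH-]) = 5.37 × 10^-4
[OH-] is not negligible relative to C₀; solve [OH-]² + 0.000537·[OH-] − 2.3e-06 = 0.
[OH-] = [−0.000537 + √(0.000537² + 9.19e-06)]/2 = 1.27 × 10^-3 M
pOH = 2.90, so pH = 14.00 − pOH = 11.10

pH = 11.10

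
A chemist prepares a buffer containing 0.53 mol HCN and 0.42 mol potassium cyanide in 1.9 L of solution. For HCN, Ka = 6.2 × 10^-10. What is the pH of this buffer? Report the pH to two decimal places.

pH = 9.11

pKa = −log(6.2 × 10^-10) = 9.208
pH = pKa + log([A⁻]/[HA]) = 9.208 + log(0.42/0.53)
pH = 9.208 + (-0.101) = 9.11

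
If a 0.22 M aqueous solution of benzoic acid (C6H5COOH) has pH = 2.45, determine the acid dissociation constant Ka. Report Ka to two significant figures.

Ka = 5.8 × 10^-5

[H+] = 10^(-2.45) = 3.55 × 10^-3 M
At equilibrium [HA] = 0.22 − 3.55 × 10^-3 = 2.16 × 10^-1 M
Ka = [H+][A-]/[HA] = (3.55 × 10^-3)² / 2.16 × 10^-1 = 5.8 × 10^-5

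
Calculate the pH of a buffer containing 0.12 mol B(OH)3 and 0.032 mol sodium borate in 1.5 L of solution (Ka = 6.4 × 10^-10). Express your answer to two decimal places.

pH = 8.62

pKa = −log(6.4 × 10^-10) = 9.194
Henderson–Hasselbalch: pH = pKa + log([B(OH)4-]/[B(OH)3]) = 9.194 + log(0.032/0.12)
pH = 9.194 + (-0.574) = 8.62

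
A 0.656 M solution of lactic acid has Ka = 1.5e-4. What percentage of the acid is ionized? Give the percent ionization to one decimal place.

CH3CH(OH)COOH ⇌ CH3CH(OH)COO- + H+; let x = [H+] at equilibrium.
x ≈ √(Ka·C₀) = √(1.5 × 10^-4 × 0.656) = 9.92 × 10^-3 M
Fraction ionized = 9.92 × 10^-3 / 0.656 = 0.0151 → 1.5%

1.5%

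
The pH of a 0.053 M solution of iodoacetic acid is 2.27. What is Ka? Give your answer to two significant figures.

Ka = 6.1 × 10^-4

[H+] = 10^(-2.27) = 5.37 × 10^-3 M
At equilibrium [HA] = 0.053 − 5.37 × 10^-3 = 4.76 × 10^-2 M
Ka = [H+][A-]/[HA] = (5.37 × 10^-3)² / 4.76 × 10^-2 = 6.1 × 10^-4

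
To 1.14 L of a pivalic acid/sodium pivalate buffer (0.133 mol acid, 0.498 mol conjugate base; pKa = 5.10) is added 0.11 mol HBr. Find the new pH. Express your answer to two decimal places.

After neutralization: n((CH3)3CCOOH) = 0.243 mol, n((CH3)3CCOO-) = 0.388 mol.
Henderson–Hasselbalch with mole ratio 0.388/0.243: pH = 5.10 + (+0.203)

pH = 5.30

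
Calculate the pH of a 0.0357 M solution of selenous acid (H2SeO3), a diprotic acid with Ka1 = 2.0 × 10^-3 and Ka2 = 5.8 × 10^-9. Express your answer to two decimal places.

pH = 2.12

Ka1 ≫ Ka2, so treat the first dissociation as the only significant source of H+.
Ka1 = x²/(0.0357 − x) = 2.0 × 10^-3
Solving the quadratic: x = (−Ka1 + √(Ka1² + 4·Ka1·C₀))/2 = 7.51 × 10^-3 M
pH = −log(7.51 × 10^-3) = 2.12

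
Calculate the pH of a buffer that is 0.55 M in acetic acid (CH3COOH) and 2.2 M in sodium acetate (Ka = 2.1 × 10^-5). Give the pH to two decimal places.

pH = 5.28

pKa = −log(2.1 × 10^-5) = 4.678
pH = pKa + log([A⁻]/[HA]) = 4.678 + log(2.2/0.55)
pH = 4.678 + (+0.602) = 5.28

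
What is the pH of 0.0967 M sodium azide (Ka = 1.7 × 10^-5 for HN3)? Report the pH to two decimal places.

N3- is the conjugate base of the weak acid HN3.
Kb = Kw/Ka = 1.0×10^-14 / 1.7 × 10^-5 = 5.88 × 10^-10
Kb = [OH-]²/(0.0967 − [OH-]) = 5.88 × 10^-10
Neglecting [OH-] in the denominator: [OH-] = √(5.88 × 10^-10 × 0.0967) = 7.54 × 10^-6 M
pOH = 5.12, so pH = 14.00 − pOH = 8.88

pH = 8.88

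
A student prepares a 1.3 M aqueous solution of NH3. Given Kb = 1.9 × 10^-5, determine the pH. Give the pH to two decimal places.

pH = 11.70

NH3 + H2O ⇌ NH4+ + OH-
Kb = x²/(1.3 − x) = 1.9 × 10^-5
Since Kb ≪ C₀, x ≈ √(Kb·C₀) = 4.97 × 10^-3 M.
Check: 0.38% ionized — well under 5%, approximation valid.
pOH = 2.30, so pH = 14.00 − pOH = 11.70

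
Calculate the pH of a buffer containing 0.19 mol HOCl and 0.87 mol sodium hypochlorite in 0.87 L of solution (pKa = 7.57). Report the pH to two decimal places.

Using pH = pKa + log([base]/[acid]) with [base]/[acid] = 0.87/0.19:
pH = 7.57 + (+0.661) = 8.23

pH = 8.23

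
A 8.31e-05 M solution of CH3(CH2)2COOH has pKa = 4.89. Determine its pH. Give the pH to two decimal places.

CH3(CH2)2COOH ⇌ CH3(CH2)2COO- + H+
Ka = 10^(−4.89) = 1.29 × 10^-5
Ka = [H+]²/(8.31e-05 − [H+]) = 1.29 × 10^-5
Here C₀/Ka ≈ 6.44, so the small-[H+] approximation fails. Use the quadratic:
[H+] = (−Ka + √(Ka² + 4·Ka·C₀))/2 = 2.69 × 10^-5 M
pH = −log(2.69 × 10^-5) = 4.57

pH = 4.57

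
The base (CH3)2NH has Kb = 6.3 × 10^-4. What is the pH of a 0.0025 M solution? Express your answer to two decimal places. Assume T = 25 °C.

pH = 10.99

(CH3)2NH + H2O ⇌ (CH3)2NH2+ + OH-
Let x = [OH-] at equilibrium. Kb = x²/(0.0025 − x).
x is not negligible relative to C₀; solve x² + 0.00063·x − 1.58e-06 = 0.
x = [−0.00063 + √(0.00063² + 6.3e-06)]/2 = 9.79 × 10^-4 M
pOH = 3.01, so pH = 14.00 − pOH = 10.99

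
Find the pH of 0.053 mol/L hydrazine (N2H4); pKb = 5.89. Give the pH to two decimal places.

pH = 10.42

N2H4 + H2O ⇌ N2H5+ + OH-
Kb = 10^(−5.89) = 1.29 × 10^-6
Let x = [OH-] at equilibrium. Kb = x²/(0.053 − x).
Assume x ≪ 0.053: x ≈ √(1.29 × 10^-6 × 0.053) = 2.61 × 10^-4 M
pOH = 3.58, so pH = 14.00 − pOH = 10.42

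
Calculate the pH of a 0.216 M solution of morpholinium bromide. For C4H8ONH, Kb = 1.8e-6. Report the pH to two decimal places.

C4H8ONH2+ is the conjugate acid of the weak base C4H8ONH.
Ka = Kw/Kb = 1.0×10^-14 / 1.8 × 10^-6 = 5.56 × 10^-9
From the ICE table, Ka = x²/(0.216 − x) = 5.56 × 10^-9.
Assume x ≪ 0.216: x ≈ √(5.56 × 10^-9 × 0.216) = 3.47 × 10^-5 M
pH = −log(3.47 × 10^-5) = 4.46

pH = 4.46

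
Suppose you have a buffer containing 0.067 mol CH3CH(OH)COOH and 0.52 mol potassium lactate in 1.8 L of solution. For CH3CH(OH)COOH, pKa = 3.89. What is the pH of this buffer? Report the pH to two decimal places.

pH = 4.78

Using pH = pKa + log([base]/[acid]) with [base]/[acid] = 0.52/0.067:
pH = 3.89 + (+0.890) = 4.78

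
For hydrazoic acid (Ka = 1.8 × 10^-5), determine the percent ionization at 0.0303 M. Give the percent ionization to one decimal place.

2.4%

HN3 ⇌ N3- + H+; let x = [H+] at equilibrium.
x ≈ √(Ka·C₀) = √(1.8 × 10^-5 × 0.0303) = 7.39 × 10^-4 M
Fraction ionized = 7.39 × 10^-4 / 0.0303 = 0.0244 → 2.4%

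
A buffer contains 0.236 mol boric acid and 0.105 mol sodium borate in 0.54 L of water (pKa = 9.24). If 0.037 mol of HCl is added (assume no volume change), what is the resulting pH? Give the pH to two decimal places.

Added H+ converts B(OH)4- to B(OH)3: B(OH)3 → 0.273 mol, B(OH)4- → 0.068 mol.
pH = pKa + log([A⁻]/[HA]) = 9.24 + log(0.068/0.273) = 9.24 -0.604

pH = 8.64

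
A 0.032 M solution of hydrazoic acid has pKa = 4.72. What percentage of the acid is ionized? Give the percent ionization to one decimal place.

HN3 ⇌ N3- + H+; let x = [H+] at equilibrium.
Ka = 10^(−4.72) = 1.91 × 10^-5
x ≈ √(Ka·C₀) = √(1.91 × 10^-5 × 0.032) = 7.82 × 10^-4 M
% ionization = x/C₀ × 100% = 7.82 × 10^-4/0.032 × 100% = 2.4%

2.4%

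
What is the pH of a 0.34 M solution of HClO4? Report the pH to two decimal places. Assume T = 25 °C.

HClO4 is a strong acid and dissociates completely, so [H+] = 0.34 M.
pH = -log(0.34) = 0.47

pH = 0.47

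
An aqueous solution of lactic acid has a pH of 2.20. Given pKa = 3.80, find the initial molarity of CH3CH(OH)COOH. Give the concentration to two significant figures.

[H+] = 10^(-2.20) = 6.31 × 10^-3 M = x
Ka = 10^(−3.80) = 1.58 × 10^-4
Ka = x²/(C₀ − x) ⇒ C₀ = x + x²/Ka
C₀ = 6.31 × 10^-3 + (6.31 × 10^-3)²/(1.58 × 10^-4) = 2.58 × 10^-1 M

C₀ = 2.6 × 10^-1 M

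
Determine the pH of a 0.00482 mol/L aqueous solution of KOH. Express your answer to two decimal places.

pH = 11.68

KOH is a strong base; [OH-] = 0.00482 M.
pOH = -log(0.00482) = 2.32
pH = 14.00 - 2.32 = 11.68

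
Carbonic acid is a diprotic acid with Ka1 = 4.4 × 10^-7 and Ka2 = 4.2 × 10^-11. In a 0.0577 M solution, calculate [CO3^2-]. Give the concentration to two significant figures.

4.2 × 10^-11 M

First ionization gives [H+] ≈ [HCO3-] = 1.59 × 10^-4 M.
Second step: Ka2 = [H+][CO3^2-]/[HCO3-] ≈ [CO3^2-] (since [H+] ≈ [HCO3-]).
So [CO3^2-] ≈ Ka2.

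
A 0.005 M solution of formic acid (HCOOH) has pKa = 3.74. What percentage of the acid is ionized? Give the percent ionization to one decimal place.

17.3%

HCOOH ⇌ HCOO- + H+; let x = [H+] at equilibrium.
Ka = 10^(−3.74) = 1.82 × 10^-4
Ka = x²/(C₀ − x); solving the quadratic gives x = 8.67 × 10^-4 M.
% ionization = x/C₀ × 100% = 8.67 × 10^-4/0.005 × 100% = 17.3%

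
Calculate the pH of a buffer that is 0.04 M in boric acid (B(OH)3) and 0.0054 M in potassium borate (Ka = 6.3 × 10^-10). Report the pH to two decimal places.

pH = 8.33

pKa = −log(6.3 × 10^-10) = 9.201
Henderson–Hasselbalch: pH = pKa + log([B(OH)4-]/[B(OH)3]) = 9.201 + log(0.0054/0.04)
pH = 9.201 + (-0.870) = 8.33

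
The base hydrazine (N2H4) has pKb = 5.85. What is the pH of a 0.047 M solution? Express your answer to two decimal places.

pH = 10.41

N2H4 + H2O ⇌ N2H5+ + OH-
Kb = 10^(−5.85) = 1.41 × 10^-6
From the ICE table, Kb = [OH-]²/(0.047 − [OH-]) = 1.41 × 10^-6.
Assume [OH-] ≪ 0.047: [OH-] ≈ √(1.41 × 10^-6 × 0.047) = 2.57 × 10^-4 M
Check: 0.55% ionized — well under 5%, approximation valid.
pOH = −log(2.57 × 10^-4) = 3.59; pH = 14.00 − 3.59 = 10.41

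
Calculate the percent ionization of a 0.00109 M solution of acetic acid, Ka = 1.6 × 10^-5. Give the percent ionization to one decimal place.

11.4%

CH3COOH ⇌ CH3COO- + H+; let x = [H+] at equilibrium.
Solve x² + 1.6e-05x − 1.74e-08 = 0 → x = 1.24 × 10^-4 M
% ionization = x/C₀ × 100% = 1.24 × 10^-4/0.00109 × 100% = 11.4%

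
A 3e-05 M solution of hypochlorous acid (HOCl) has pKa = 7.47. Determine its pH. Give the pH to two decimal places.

pH = 6.00

HOCl ⇌ OCl- + H+
Ka = 10^(−7.47) = 3.39 × 10^-8
Ka = [H+]²/(3e-05 − [H+]) = 3.39 × 10^-8
Assume [H+] ≪ 3e-05: [H+] ≈ √(3.39 × 10^-8 × 3e-05) = 1.01 × 10^-6 M
Check: 3.4% ionized — well under 5%, approximation valid.
pH = −log(1.01 × 10^-6) = 6.00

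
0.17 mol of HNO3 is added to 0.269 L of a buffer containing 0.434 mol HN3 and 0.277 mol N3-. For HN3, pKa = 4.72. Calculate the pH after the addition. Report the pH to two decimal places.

pH = 3.97

After neutralization: n(HN3) = 0.604 mol, n(N3-) = 0.107 mol.
pH = pKa + log(n_N3-/n_HN3) = 4.72 + log(0.107/0.604) = 4.72 + (-0.752)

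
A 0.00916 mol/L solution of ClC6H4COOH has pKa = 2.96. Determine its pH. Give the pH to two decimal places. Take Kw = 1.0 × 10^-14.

pH = 2.57

ClC6H4COOH ⇌ ClC6H4COO- + H+
Ka = 10^(−2.96) = 1.10 × 10^-3
Ka = [H+]²/(0.00916 − [H+]) = 1.10 × 10^-3
The 5% rule fails; solving [H+]² + Ka·[H+] − Ka·C₀ = 0 exactly:
[H+] = (−Ka + √(Ka² + 4·Ka·C₀))/2 = 2.67 × 10^-3 M
pH = −log(2.67 × 10^-3) = 2.57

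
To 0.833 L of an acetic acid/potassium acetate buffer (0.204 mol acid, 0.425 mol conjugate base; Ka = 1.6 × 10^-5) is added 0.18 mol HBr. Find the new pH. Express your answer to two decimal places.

Added H+ converts CH3COO- to CH3COOH: CH3COOH → 0.384 mol, CH3COO- → 0.245 mol.
pKa = −log(1.6 × 10^-5) = 4.796
pH = pKa + log([A⁻]/[HA]) = 4.796 + log(0.245/0.384) = 4.796 -0.195

pH = 4.60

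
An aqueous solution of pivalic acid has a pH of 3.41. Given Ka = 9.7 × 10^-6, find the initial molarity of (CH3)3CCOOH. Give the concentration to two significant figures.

C₀ = 1.6 × 10^-2 M

[H+] = 10^(-3.41) = 3.89 × 10^-4 M = x
Ka = x²/(C₀ − x) ⇒ C₀ = x + x²/Ka
C₀ = 3.89 × 10^-4 + (3.89 × 10^-4)²/(9.7 × 10^-6) = 1.60 × 10^-2 M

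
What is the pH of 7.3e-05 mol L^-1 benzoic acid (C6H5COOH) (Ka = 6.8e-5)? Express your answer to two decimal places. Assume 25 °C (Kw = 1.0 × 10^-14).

C6H5COOH ⇌ C6H5COO- + H+
Ka = [H+]²/(7.3e-05 − [H+]) = 6.8 × 10^-5
Here C₀/Ka ≈ 1.07, so the small-[H+] approximation fails. Use the quadratic:
[H+] = [−6.8e-05 + √(6.8e-05² + 1.99e-08)]/2 = 4.42 × 10^-5 M
pH = −log(4.42 × 10^-5) = 4.35

pH = 4.35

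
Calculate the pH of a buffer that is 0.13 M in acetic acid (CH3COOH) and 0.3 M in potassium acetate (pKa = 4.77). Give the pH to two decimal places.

pH = pKa + log([A⁻]/[HA]) = 4.77 + log(0.3/0.13)
pH = 4.77 + (+0.363) = 5.13

pH = 5.13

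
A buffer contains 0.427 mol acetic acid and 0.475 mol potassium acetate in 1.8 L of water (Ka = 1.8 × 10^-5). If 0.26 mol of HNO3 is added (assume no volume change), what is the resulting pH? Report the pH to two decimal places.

pH = 4.24

Added H+ converts CH3COO- to CH3COOH: CH3COOH → 0.687 mol, CH3COO- → 0.215 mol.
pKa = −log(1.8 × 10^-5) = 4.745
pH = pKa + log(n_CH3COO-/n_CH3COOH) = 4.745 + log(0.215/0.687) = 4.745 + (-0.505)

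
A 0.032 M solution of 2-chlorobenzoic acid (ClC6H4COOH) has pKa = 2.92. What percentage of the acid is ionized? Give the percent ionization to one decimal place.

17.6%

ClC6H4COOH ⇌ ClC6H4COO- + H+; let x = [H+] at equilibrium.
Ka = 10^(−2.92) = 1.20 × 10^-3
Ka = x²/(C₀ − x); solving the quadratic gives x = 5.63 × 10^-3 M.
Fraction ionized = 5.63 × 10^-3 / 0.032 = 0.1759 → 17.6%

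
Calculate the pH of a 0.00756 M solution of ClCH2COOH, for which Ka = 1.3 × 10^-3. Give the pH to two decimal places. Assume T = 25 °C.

pH = 2.59

ClCH2COOH ⇌ ClCH2COO- + H+
Ka = x²/(0.00756 − x) = 1.3 × 10^-3
Here C₀/Ka ≈ 5.82, so the small-x approximation fails. Use the quadratic:
x = [−0.0013 + √(0.0013² + 3.93e-05)]/2 = 2.55 × 10^-3 M
pH = −log(2.55 × 10^-3) = 2.59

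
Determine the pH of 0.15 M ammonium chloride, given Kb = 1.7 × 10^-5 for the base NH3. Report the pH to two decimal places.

NH4+ is the conjugate acid of the weak base NH3.
Ka = Kw/Kb = 1.0×10^-14 / 1.7 × 10^-5 = 5.88 × 10^-10
From the ICE table, Ka = x²/(0.15 − x) = 5.88 × 10^-10.
Assume x ≪ 0.15: x ≈ √(5.88 × 10^-10 × 0.15) = 9.39 × 10^-6 M
Check: 0.0063% ionized — well under 5%, approximation valid.
pH = −log[H+] = −log(9.39 × 10^-6) = 5.03

pH = 5.03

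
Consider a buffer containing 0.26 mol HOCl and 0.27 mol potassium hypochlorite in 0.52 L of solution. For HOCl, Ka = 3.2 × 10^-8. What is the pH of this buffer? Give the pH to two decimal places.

pH = 7.51

pKa = −log(3.2 × 10^-8) = 7.495
Henderson–Hasselbalch: pH = pKa + log([OCl-]/[HOCl]) = 7.495 + log(0.27/0.26)
pH = 7.495 + (+0.016) = 7.51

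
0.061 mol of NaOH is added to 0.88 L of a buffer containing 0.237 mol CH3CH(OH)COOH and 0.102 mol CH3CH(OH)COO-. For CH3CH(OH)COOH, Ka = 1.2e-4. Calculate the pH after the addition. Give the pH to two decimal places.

pH = 3.89

OH- converts CH3CH(OH)COOH to CH3CH(OH)COO-: CH3CH(OH)COOH → 0.176 mol, CH3CH(OH)COO- → 0.163 mol.
pKa = −log(1.2 × 10^-4) = 3.921
pH = pKa + log(n_CH3CH(OH)COO-/n_CH3CH(OH)COOH) = 3.921 + log(0.163/0.176) = 3.921 + (-0.033)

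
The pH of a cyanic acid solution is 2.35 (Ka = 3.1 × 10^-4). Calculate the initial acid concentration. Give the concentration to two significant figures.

[H+] = 10^(-2.35) = 4.47 × 10^-3 M = x
Ka = x²/(C₀ − x) ⇒ C₀ = x + x²/Ka
C₀ = 4.47 × 10^-3 + (4.47 × 10^-3)²/(3.1 × 10^-4) = 6.89 × 10^-2 M

C₀ = 6.9 × 10^-2 M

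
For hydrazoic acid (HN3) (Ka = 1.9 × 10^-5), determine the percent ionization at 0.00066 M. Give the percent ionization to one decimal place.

15.6%

HN3 ⇌ N3- + H+; let x = [H+] at equilibrium.
Solve x² + 1.9e-05x − 1.25e-08 = 0 → x = 1.03 × 10^-4 M
Fraction ionized = 1.03 × 10^-4 / 0.00066 = 0.1561 → 15.6%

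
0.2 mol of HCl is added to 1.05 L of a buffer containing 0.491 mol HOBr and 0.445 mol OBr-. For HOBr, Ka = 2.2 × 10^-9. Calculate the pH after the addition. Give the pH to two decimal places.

Added H+ converts OBr- to HOBr: HOBr → 0.691 mol, OBr- → 0.245 mol.
pKa = −log(2.2 × 10^-9) = 8.658
pH = pKa + log(n_OBr-/n_HOBr) = 8.658 + log(0.245/0.691) = 8.658 + (-0.450)

pH = 8.21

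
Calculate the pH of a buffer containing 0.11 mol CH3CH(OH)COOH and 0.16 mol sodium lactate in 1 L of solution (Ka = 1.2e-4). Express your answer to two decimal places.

pH = 4.08

pKa = −log(1.2 × 10^-4) = 3.921
pH = pKa + log([A⁻]/[HA]) = 3.921 + log(0.16/0.11)
pH = 3.921 + (+0.163) = 4.08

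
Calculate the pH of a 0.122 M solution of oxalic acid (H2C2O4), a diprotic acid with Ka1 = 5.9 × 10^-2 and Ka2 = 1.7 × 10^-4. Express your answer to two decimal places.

Ka1 ≫ Ka2, so treat the first dissociation as the only significant source of H+.
Ka1 = x²/(0.122 − x) = 5.9 × 10^-2
Solving the quadratic: x = (−Ka1 + √(Ka1² + 4·Ka1·C₀))/2 = 6.03 × 10^-2 M
pH = −log(6.03 × 10^-2) = 1.22

pH = 1.22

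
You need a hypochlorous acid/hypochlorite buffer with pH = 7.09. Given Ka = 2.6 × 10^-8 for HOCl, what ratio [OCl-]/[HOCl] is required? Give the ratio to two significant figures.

ratio = 0.32

pKa = -log(2.6 × 10^-8) = 7.585
pH = pKa + log(r) ⇒ log(r) = 7.09 − 7.585 = -0.495
r = [OCl-]/[HOCl] = 10^(-0.495) = 0.32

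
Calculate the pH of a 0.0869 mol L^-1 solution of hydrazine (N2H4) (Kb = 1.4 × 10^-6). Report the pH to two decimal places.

pH = 10.54

N2H4 + H2O ⇌ N2H5+ + OH-
From the ICE table, Kb = [OH-]²/(0.0869 − [OH-]) = 1.4 × 10^-6.
Neglecting [OH-] in the denominator: [OH-] = √(1.4 × 10^-6 × 0.0869) = 3.49 × 10^-4 M
pOH = −log(3.49 × 10^-4) = 3.46; pH = 14.00 − 3.46 = 10.54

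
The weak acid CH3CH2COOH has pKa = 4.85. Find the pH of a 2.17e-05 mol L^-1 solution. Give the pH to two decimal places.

CH3CH2COOH ⇌ CH3CH2COO- + H+
Ka = 10^(−4.85) = 1.41 × 10^-5
From the ICE table, Ka = x²/(2.17e-05 − x) = 1.41 × 10^-5.
The 5% rule fails; solving x² + Ka·x − Ka·C₀ = 0 exactly:
x = (−Ka + √(Ka² + 4·Ka·C₀))/2 = 1.18 × 10^-5 M
pH = −log[H+] = −log(1.18 × 10^-5) = 4.93

pH = 4.93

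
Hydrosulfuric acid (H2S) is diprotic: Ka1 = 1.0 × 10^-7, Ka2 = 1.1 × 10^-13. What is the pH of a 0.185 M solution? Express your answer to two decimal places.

pH = 3.87

Since Ka1 ≫ Ka2, the first ionization dominates [H+].
Ka1 = x²/(0.185 − x) = 1.0 × 10^-7
x ≈ √(1.0 × 10^-7 × 0.185) = 1.36 × 10^-4 M
pH = −log(1.36 × 10^-4) = 3.87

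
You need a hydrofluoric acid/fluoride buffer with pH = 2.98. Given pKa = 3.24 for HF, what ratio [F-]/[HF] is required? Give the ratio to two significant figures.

pH = pKa + log(r) ⇒ log(r) = 2.98 − 3.24 = -0.26
r = [F-]/[HF] = 10^(-0.26) = 0.55

ratio = 0.55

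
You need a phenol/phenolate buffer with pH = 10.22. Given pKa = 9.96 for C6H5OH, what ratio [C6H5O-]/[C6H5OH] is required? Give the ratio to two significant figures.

pH = pKa + log(r) ⇒ log(r) = 10.22 − 9.96 = +0.26
r = [C6H5O-]/[C6H5OH] = 10^(+0.26) = 1.82

ratio = 1.8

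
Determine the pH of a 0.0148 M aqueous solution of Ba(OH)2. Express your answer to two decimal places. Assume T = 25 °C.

pH = 12.47

Ba(OH)2 is a strong base (each formula unit releases 2 OH-); [OH-] = 0.0296 M.
pOH = -log(0.0296) = 1.53
pH = 14.00 - 1.53 = 12.47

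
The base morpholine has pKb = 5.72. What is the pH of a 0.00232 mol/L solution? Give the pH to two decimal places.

pH = 9.82

C4H8ONH + H2O ⇌ C4H8ONH2+ + OH-
Kb = 10^(−5.72) = 1.91 × 10^-6
From the ICE table, Kb = [OH-]²/(0.00232 − [OH-]) = 1.91 × 10^-6.
Neglecting [OH-] in the denominator: [OH-] = √(1.91 × 10^-6 × 0.00232) = 6.66 × 10^-5 M
pOH = 4.18, so pH = 14.00 − pOH = 9.82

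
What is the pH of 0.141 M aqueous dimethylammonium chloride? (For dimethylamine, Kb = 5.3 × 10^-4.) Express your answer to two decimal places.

(CH3)2NH2+ is the conjugate acid of the weak base (CH3)2NH.
Ka = Kw/Kb = 1.0×10^-14 / 5.3 × 10^-4 = 1.89 × 10^-11
Ka = [H+]²/(0.141 − [H+]) = 1.89 × 10^-11
Neglecting [H+] in the denominator: [H+] = √(1.89 × 10^-11 × 0.141) = 1.63 × 10^-6 M
Check: 0.0012% ionized — well under 5%, approximation valid.
pH = −log[H+] = −log(1.63 × 10^-6) = 5.79

pH = 5.79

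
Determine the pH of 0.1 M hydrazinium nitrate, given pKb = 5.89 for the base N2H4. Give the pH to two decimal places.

pH = 4.56

N2H5+ is the conjugate acid of the weak base N2H4.
Kb = 10^(−5.89) = 1.29 × 10^-6
Ka = Kw/Kb = 1.0×10^-14 / 1.29 × 10^-6 = 7.75 × 10^-9
From the ICE table, Ka = [H+]²/(0.1 − [H+]) = 7.75 × 10^-9.
Since Ka ≪ C₀, [H+] ≈ √(Ka·C₀) = 2.78 × 10^-5 M.
pH = −log(2.78 × 10^-5) = 4.56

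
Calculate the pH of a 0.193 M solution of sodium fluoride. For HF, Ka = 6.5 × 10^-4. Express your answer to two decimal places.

F- is the conjugate base of the weak acid HF.
Kb = Kw/Ka = 1.0×10^-14 / 6.5 × 10^-4 = 1.54 × 10^-11
Kb = [OH-]²/(0.193 − [OH-]) = 1.54 × 10^-11
Neglecting [OH-] in the denominator: [OH-] = √(1.54 × 10^-11 × 0.193) = 1.72 × 10^-6 M
([OH-]/C₀ = 0.00089% < 5%, so the approximation holds.)
pOH = 5.76, so pH = 14.00 − pOH = 8.24

pH = 8.24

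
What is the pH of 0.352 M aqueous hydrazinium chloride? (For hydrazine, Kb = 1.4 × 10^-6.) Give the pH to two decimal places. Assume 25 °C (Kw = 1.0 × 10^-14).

N2H5+ is the conjugate acid of the weak base N2H4.
Ka = Kw/Kb = 1.0×10^-14 / 1.4 × 10^-6 = 7.14 × 10^-9
From the ICE table, Ka = [H+]²/(0.352 − [H+]) = 7.14 × 10^-9.
Assume [H+] ≪ 0.352: [H+] ≈ √(7.14 × 10^-9 × 0.352) = 5.01 × 10^-5 M
pH = −log[H+] = −log(5.01 × 10^-5) = 4.30

pH = 4.30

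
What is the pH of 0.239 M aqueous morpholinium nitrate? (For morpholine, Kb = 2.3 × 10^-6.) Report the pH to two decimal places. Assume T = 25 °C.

pH = 4.49

C4H8ONH2+ is the conjugate acid of the weak base C4H8ONH.
Ka = Kw/Kb = 1.0×10^-14 / 2.3 × 10^-6 = 4.35 × 10^-9
From the ICE table, Ka = x²/(0.239 − x) = 4.35 × 10^-9.
Assume x ≪ 0.239: x ≈ √(4.35 × 10^-9 × 0.239) = 3.22 × 10^-5 M
Check: 0.013% ionized — well under 5%, approximation valid.
pH = −log(3.22 × 10^-5) = 4.49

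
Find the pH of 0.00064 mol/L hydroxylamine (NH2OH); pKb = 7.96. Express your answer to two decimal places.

NH2OH + H2O ⇌ NH3OH+ + OH-
Kb = 10^(−7.96) = 1.10 × 10^-8
Let x = [OH-] at equilibrium. Kb = x²/(0.00064 − x).
Since Kb ≪ C₀, x ≈ √(Kb·C₀) = 2.65 × 10^-6 M.
pOH = −log(2.65 × 10^-6) = 5.58; pH = 14.00 − 5.58 = 8.42

pH = 8.42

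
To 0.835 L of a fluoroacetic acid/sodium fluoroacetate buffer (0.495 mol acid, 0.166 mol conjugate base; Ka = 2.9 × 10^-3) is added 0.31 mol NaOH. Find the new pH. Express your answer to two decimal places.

After neutralization: n(FCH2COOH) = 0.185 mol, n(FCH2COO-) = 0.476 mol.
pKa = −log(2.9 × 10^-3) = 2.538
Henderson–Hasselbalch with mole ratio 0.476/0.185: pH = 2.538 + (+0.410)

pH = 2.95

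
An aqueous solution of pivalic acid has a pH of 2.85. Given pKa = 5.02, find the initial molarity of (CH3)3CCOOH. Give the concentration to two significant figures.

[H+] = 10^(-2.85) = 1.41 × 10^-3 M = x
Ka = 10^(−5.02) = 9.55 × 10^-6
Ka = x²/(C₀ − x) ⇒ C₀ = x + x²/Ka
C₀ = 1.41 × 10^-3 + (1.41 × 10^-3)²/(9.55 × 10^-6) = 2.10 × 10^-1 M

C₀ = 2.1 × 10^-1 M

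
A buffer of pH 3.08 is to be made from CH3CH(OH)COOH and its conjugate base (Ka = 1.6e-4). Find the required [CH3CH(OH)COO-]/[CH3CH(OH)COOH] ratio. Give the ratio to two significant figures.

ratio = 0.19

pKa = -log(1.6 × 10^-4) = 3.796
pH = pKa + log(r) ⇒ log(r) = 3.08 − 3.796 = -0.716
r = [CH3CH(OH)COO-]/[CH3CH(OH)COOH] = 10^(-0.716) = 0.192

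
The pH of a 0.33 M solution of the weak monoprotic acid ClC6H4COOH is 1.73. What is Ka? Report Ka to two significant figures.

Ka = 1.1 × 10^-3

[H+] = 10^(-1.73) = 1.86 × 10^-2 M
At equilibrium [HA] = 0.33 − 1.86 × 10^-2 = 3.11 × 10^-1 M
Ka = [H+][A-]/[HA] = (1.86 × 10^-2)² / 3.11 × 10^-1 = 1.1 × 10^-3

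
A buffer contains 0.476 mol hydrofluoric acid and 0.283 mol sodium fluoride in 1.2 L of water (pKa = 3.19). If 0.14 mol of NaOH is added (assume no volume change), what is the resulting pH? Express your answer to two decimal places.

pH = 3.29

OH- converts HF to F-: HF → 0.336 mol, F- → 0.423 mol.
Henderson–Hasselbalch with mole ratio 0.423/0.336: pH = 3.19 + (+0.100)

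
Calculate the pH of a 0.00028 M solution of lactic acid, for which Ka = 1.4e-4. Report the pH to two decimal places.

pH = 3.85

CH3CH(OH)COOH ⇌ CH3CH(OH)COO- + H+
Let x = [H+] at equilibrium. Ka = x²/(0.00028 − x).
Here C₀/Ka ≈ 2, so the small-x approximation fails. Use the quadratic:
x = (−Ka + √(Ka² + 4·Ka·C₀))/2 = 1.40 × 10^-4 M
pH = −log(1.40 × 10^-4) = 3.85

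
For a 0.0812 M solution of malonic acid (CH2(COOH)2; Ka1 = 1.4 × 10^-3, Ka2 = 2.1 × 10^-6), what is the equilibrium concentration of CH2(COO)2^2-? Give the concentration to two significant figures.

2.1 × 10^-6 M

First ionization gives [H+] ≈ [CH2(COOH)COO-] = 9.99 × 10^-3 M.
Second step: Ka2 = [H+][CH2(COO)2^2-]/[CH2(COOH)COO-] ≈ [CH2(COO)2^2-] (since [H+] ≈ [CH2(COOH)COO-]).
So [CH2(COO)2^2-] ≈ Ka2.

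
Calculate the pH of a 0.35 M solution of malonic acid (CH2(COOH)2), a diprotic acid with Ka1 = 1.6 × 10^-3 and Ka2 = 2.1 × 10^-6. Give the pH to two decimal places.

Ka1 ≫ Ka2, so treat the first dissociation as the only significant source of H+.
Ka1 = x²/(0.35 − x) = 1.6 × 10^-3
Solving the quadratic: x = (−Ka1 + √(Ka1² + 4·Ka1·C₀))/2 = 2.29 × 10^-2 M
pH = −log(2.29 × 10^-2) = 1.64

pH = 1.64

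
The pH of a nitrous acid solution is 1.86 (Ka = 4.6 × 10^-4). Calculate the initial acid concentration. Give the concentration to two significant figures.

[H+] = 10^(-1.86) = 1.38 × 10^-2 M = x
Ka = x²/(C₀ − x) ⇒ C₀ = x + x²/Ka
C₀ = 1.38 × 10^-2 + (1.38 × 10^-2)²/(4.6 × 10^-4) = 4.28 × 10^-1 M

C₀ = 4.3 × 10^-1 M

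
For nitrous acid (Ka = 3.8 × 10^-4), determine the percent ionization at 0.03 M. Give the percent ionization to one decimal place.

HNO2 ⇌ NO2- + H+; let x = [H+] at equilibrium.
Solve x² + 0.00038x − 1.14e-05 = 0 → x = 3.19 × 10^-3 M
% ionization = x/C₀ × 100% = 3.19 × 10^-3/0.03 × 100% = 10.6%

10.6%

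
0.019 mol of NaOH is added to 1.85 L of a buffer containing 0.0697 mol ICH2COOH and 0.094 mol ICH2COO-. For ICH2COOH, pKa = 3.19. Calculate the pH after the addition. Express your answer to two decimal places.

pH = 3.54

OH- converts ICH2COOH to ICH2COO-: ICH2COOH → 0.0507 mol, ICH2COO- → 0.113 mol.
Henderson–Hasselbalch with mole ratio 0.113/0.0507: pH = 3.19 + (+0.348)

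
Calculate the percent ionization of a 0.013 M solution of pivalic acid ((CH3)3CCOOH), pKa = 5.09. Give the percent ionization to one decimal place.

2.5%

(CH3)3CCOOH ⇌ (CH3)3CCOO- + H+; let x = [H+] at equilibrium.
Ka = 10^(−5.09) = 8.13 × 10^-6
x ≈ √(Ka·C₀) = √(8.13 × 10^-6 × 0.013) = 3.25 × 10^-4 M
% ionization = x/C₀ × 100% = 3.25 × 10^-4/0.013 × 100% = 2.5%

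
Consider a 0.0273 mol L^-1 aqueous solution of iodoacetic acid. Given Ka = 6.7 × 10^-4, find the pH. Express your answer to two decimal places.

pH = 2.40

ICH2COOH ⇌ ICH2COO- + H+
From the ICE table, Ka = x²/(0.0273 − x) = 6.7 × 10^-4.
The 5% rule fails; solving x² + Ka·x − Ka·C₀ = 0 exactly:
x = (−Ka + √(Ka² + 4·Ka·C₀))/2 = 3.95 × 10^-3 M
pH = −log(3.95 × 10^-3) = 2.40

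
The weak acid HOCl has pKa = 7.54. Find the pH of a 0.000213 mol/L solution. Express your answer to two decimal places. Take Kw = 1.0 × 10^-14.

HOCl ⇌ OCl- + H+
Ka = 10^(−7.54) = 2.88 × 10^-8
From the ICE table, Ka = x²/(0.000213 − x) = 2.88 × 10^-8.
Neglecting x in the denominator: x = √(2.88 × 10^-8 × 0.000213) = 2.48 × 10^-6 M
pH = −log[H+] = −log(2.48 × 10^-6) = 5.61

pH = 5.61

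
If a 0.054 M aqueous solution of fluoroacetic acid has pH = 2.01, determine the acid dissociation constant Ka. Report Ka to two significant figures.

[H+] = 10^(-2.01) = 9.77 × 10^-3 M
At equilibrium [HA] = 0.054 − 9.77 × 10^-3 = 4.42 × 10^-2 M
Ka = [H+][A-]/[HA] = (9.77 × 10^-3)² / 4.42 × 10^-2 = 2.2 × 10^-3

Ka = 2.2 × 10^-3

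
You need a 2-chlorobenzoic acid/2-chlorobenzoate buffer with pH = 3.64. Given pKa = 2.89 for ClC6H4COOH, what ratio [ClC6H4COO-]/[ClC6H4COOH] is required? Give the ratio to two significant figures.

ratio = 5.6

pH = pKa + log(r) ⇒ log(r) = 3.64 − 2.89 = +0.75
r = [ClC6H4COO-]/[ClC6H4COOH] = 10^(+0.75) = 5.62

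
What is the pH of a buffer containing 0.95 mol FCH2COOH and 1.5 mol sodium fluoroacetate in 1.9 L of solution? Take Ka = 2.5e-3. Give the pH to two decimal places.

pH = 2.80

pKa = −log(2.5 × 10^-3) = 2.602
Using pH = pKa + log([base]/[acid]) with [base]/[acid] = 1.5/0.95:
pH = 2.602 + (+0.198) = 2.80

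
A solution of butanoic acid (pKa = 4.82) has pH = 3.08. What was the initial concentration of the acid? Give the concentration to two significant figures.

C₀ = 4.7 × 10^-2 M

[H+] = 10^(-3.08) = 8.32 × 10^-4 M = x
Ka = 10^(−4.82) = 1.51 × 10^-5
Ka = x²/(C₀ − x) ⇒ C₀ = x + x²/Ka
C₀ = 8.32 × 10^-4 + (8.32 × 10^-4)²/(1.51 × 10^-5) = 4.67 × 10^-2 M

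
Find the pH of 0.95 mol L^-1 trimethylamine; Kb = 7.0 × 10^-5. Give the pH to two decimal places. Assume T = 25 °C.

(CH3)3N + H2O ⇌ (CH3)3NH+ + OH-
Kb = [OH-]²/(0.95 − [OH-]) = 7.0 × 10^-5
Assume [OH-] ≪ 0.95: [OH-] ≈ √(7.0 × 10^-5 × 0.95) = 8.15 × 10^-3 M
pOH = −log(8.15 × 10^-3) = 2.09; pH = 14.00 − 2.09 = 11.91

pH = 11.91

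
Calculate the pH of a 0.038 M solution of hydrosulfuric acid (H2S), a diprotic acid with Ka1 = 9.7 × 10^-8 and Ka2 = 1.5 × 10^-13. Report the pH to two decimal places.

Ka1 ≫ Ka2, so treat the first dissociation as the only significant source of H+.
Ka1 = x²/(0.038 − x) = 9.7 × 10^-8
x ≈ √(9.7 × 10^-8 × 0.038) = 6.07 × 10^-5 M
pH = −log(6.07 × 10^-5) = 4.22

pH = 4.22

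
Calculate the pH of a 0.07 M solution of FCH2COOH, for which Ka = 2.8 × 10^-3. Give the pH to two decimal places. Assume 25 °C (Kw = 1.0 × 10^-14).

FCH2COOH ⇌ FCH2COO- + H+
Let x = [H+] at equilibrium. Ka = x²/(0.07 − x).
x is not negligible relative to C₀; solve x² + 0.0028·x − 0.000196 = 0.
x = (−Ka + √(Ka² + 4·Ka·C₀))/2 = 1.27 × 10^-2 M
pH = −log(1.27 × 10^-2) = 1.90

pH = 1.90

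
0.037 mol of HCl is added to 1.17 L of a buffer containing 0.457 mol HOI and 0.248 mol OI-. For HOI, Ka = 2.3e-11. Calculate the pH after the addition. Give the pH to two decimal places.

pH = 10.27

Added H+ converts OI- to HOI: HOI → 0.494 mol, OI- → 0.211 mol.
pKa = −log(2.3 × 10^-11) = 10.638
pH = pKa + log(n_OI-/n_HOI) = 10.638 + log(0.211/0.494) = 10.638 + (-0.369)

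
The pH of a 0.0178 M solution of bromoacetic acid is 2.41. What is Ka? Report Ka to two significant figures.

Ka = 1.1 × 10^-3

[H+] = 10^(-2.41) = 3.89 × 10^-3 M
At equilibrium [HA] = 0.0178 − 3.89 × 10^-3 = 1.39 × 10^-2 M
Ka = [H+][A-]/[HA] = (3.89 × 10^-3)² / 1.39 × 10^-2 = 1.1 × 10^-3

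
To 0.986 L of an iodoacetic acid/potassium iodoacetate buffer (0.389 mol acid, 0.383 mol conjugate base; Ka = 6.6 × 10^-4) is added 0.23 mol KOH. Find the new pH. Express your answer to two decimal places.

OH- converts ICH2COOH to ICH2COO-: ICH2COOH → 0.159 mol, ICH2COO- → 0.613 mol.
pKa = −log(6.6 × 10^-4) = 3.180
pH = pKa + log(n_ICH2COO-/n_ICH2COOH) = 3.180 + log(0.613/0.159) = 3.180 + (+0.586)

pH = 3.77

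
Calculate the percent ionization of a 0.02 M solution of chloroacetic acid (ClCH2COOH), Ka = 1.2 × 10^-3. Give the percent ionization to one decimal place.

ClCH2COOH ⇌ ClCH2COO- + H+; let x = [H+] at equilibrium.
Solve x² + 0.0012x − 2.4e-05 = 0 → x = 4.34 × 10^-3 M
% ionization = x/C₀ × 100% = 4.34 × 10^-3/0.02 × 100% = 21.7%

21.7%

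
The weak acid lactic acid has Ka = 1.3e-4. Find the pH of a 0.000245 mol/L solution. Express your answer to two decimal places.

pH = 3.90

CH3CH(OH)COOH ⇌ CH3CH(OH)COO- + H+
Let x = [H+] at equilibrium. Ka = x²/(0.000245 − x).
Here C₀/Ka ≈ 1.88, so the small-x approximation fails. Use the quadratic:
x = [−0.00013 + √(0.00013² + 1.27e-07)]/2 = 1.25 × 10^-4 M
pH = −log[H+] = −log(1.25 × 10^-4) = 3.90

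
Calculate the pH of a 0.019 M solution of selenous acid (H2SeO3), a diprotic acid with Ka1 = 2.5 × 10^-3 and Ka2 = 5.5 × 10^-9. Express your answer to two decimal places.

Ka1 ≫ Ka2, so treat the first dissociation as the only significant source of H+.
Ka1 = x²/(0.019 − x) = 2.5 × 10^-3
Solving the quadratic: x = (−Ka1 + √(Ka1² + 4·Ka1·C₀))/2 = 5.75 × 10^-3 M
pH = −log(5.75 × 10^-3) = 2.24

pH = 2.24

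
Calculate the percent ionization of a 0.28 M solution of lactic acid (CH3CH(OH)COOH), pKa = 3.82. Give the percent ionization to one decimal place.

CH3CH(OH)COOH ⇌ CH3CH(OH)COO- + H+; let x = [H+] at equilibrium.
Ka = 10^(−3.82) = 1.51 × 10^-4
x ≈ √(Ka·C₀) = √(1.51 × 10^-4 × 0.28) = 6.50 × 10^-3 M
Fraction ionized = 6.50 × 10^-3 / 0.28 = 0.0232 → 2.3%

2.3%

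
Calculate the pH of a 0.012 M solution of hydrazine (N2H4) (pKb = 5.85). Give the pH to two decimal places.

N2H4 + H2O ⇌ N2H5+ + OH-
Kb = 10^(−5.85) = 1.41 × 10^-6
From the ICE table, Kb = x²/(0.012 − x) = 1.41 × 10^-6.
Neglecting x in the denominator: x = √(1.41 × 10^-6 × 0.012) = 1.30 × 10^-4 M
pOH = −log(1.30 × 10^-4) = 3.89; pH = 14.00 − 3.89 = 10.11

pH = 10.11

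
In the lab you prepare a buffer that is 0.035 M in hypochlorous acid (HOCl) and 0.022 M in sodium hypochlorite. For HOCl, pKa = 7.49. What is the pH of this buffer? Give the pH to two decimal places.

pH = 7.29

Henderson–Hasselbalch: pH = pKa + log([OCl-]/[HOCl]) = 7.49 + log(0.022/0.035)
pH = 7.49 + (-0.202) = 7.29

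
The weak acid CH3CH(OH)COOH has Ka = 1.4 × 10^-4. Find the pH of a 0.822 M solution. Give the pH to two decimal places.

CH3CH(OH)COOH ⇌ CH3CH(OH)COO- + H+
Let x = [H+] at equilibrium. Ka = x²/(0.822 − x).
Neglecting x in the denominator: x = √(1.4 × 10^-4 × 0.822) = 1.07 × 10^-2 M
pH = −log[H+] = −log(1.07 × 10^-2) = 1.97

pH = 1.97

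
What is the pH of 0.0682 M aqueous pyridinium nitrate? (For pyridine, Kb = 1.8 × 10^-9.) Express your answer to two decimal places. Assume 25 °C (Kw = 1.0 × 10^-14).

pH = 3.21

C5H5NH+ is the conjugate acid of the weak base C5H5N.
Ka = Kw/Kb = 1.0×10^-14 / 1.8 × 10^-9 = 5.56 × 10^-6
Ka = [H+]²/(0.0682 − [H+]) = 5.56 × 10^-6
Neglecting [H+] in the denominator: [H+] = √(5.56 × 10^-6 × 0.0682) = 6.16 × 10^-4 M
pH = −log[H+] = −log(6.16 × 10^-4) = 3.21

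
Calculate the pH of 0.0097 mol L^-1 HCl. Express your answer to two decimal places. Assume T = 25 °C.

pH = 2.01

HCl is a strong acid and dissociates completely, so [H+] = 0.0097 M.
pH = -log(0.0097) = 2.01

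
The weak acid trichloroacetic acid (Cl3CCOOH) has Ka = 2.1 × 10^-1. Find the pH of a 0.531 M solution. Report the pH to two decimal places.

pH = 0.61

Cl3CCOOH ⇌ Cl3CCOO- + H+
Ka = [H+]²/(0.531 − [H+]) = 2.1 × 10^-1
The 5% rule fails; solving [H+]² + Ka·[H+] − Ka·C₀ = 0 exactly:
[H+] = (−Ka + √(Ka² + 4·Ka·C₀))/2 = 2.45 × 10^-1 M
pH = −log[H+] = −log(2.45 × 10^-1) = 0.61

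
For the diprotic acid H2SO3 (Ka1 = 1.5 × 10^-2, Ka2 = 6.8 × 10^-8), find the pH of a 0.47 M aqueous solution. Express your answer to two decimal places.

pH = 1.11

Since Ka1 ≫ Ka2, the first ionization dominates [H+].
Ka1 = x²/(0.47 − x) = 1.5 × 10^-2
Solving the quadratic: x = (−Ka1 + √(Ka1² + 4·Ka1·C₀))/2 = 7.68 × 10^-2 M
pH = −log(7.68 × 10^-2) = 1.11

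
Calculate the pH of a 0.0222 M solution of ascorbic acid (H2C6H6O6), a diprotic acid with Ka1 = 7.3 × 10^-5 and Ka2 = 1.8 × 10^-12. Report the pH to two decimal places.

Ka1 ≫ Ka2, so treat the first dissociation as the only significant source of H+.
Ka1 = x²/(0.0222 − x) = 7.3 × 10^-5
Solving the quadratic: x = (−Ka1 + √(Ka1² + 4·Ka1·C₀))/2 = 1.24 × 10^-3 M
pH = −log(1.24 × 10^-3) = 2.91

pH = 2.91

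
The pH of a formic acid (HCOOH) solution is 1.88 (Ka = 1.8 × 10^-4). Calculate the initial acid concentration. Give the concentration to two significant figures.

C₀ = 9.8 × 10^-1 M

[H+] = 10^(-1.88) = 1.32 × 10^-2 M = x
Ka = x²/(C₀ − x) ⇒ C₀ = x + x²/Ka
C₀ = 1.32 × 10^-2 + (1.32 × 10^-2)²/(1.8 × 10^-4) = 9.81 × 10^-1 M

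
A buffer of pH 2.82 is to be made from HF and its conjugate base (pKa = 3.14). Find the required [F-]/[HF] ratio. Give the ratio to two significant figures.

pH = pKa + log(r) ⇒ log(r) = 2.82 − 3.14 = -0.32
r = [F-]/[HF] = 10^(-0.32) = 0.479

ratio = 0.48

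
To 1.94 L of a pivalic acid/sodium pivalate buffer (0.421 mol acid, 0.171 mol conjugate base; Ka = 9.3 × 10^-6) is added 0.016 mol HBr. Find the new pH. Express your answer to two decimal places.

pH = 4.58

After neutralization: n((CH3)3CCOOH) = 0.437 mol, n((CH3)3CCOO-) = 0.155 mol.
pKa = −log(9.3 × 10^-6) = 5.032
pH = pKa + log(n_(CH3)3CCOO-/n_(CH3)3CCOOH) = 5.032 + log(0.155/0.437) = 5.032 + (-0.450)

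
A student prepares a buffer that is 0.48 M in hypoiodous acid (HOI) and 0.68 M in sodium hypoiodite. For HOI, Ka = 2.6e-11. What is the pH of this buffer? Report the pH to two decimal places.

pKa = −log(2.6 × 10^-11) = 10.585
Henderson–Hasselbalch: pH = pKa + log([OI-]/[HOI]) = 10.585 + log(0.68/0.48)
pH = 10.585 + (+0.151) = 10.74

pH = 10.74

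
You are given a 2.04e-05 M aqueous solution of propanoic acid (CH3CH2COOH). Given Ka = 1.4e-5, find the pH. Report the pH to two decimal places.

CH3CH2COOH ⇌ CH3CH2COO- + H+
Let x = [H+] at equilibrium. Ka = x²/(2.04e-05 − x).
Here C₀/Ka ≈ 1.46, so the small-x approximation fails. Use the quadratic:
x = [−1.4e-05 + √(1.4e-05² + 1.14e-09)]/2 = 1.13 × 10^-5 M
pH = −log[H+] = −log(1.13 × 10^-5) = 4.95

pH = 4.95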